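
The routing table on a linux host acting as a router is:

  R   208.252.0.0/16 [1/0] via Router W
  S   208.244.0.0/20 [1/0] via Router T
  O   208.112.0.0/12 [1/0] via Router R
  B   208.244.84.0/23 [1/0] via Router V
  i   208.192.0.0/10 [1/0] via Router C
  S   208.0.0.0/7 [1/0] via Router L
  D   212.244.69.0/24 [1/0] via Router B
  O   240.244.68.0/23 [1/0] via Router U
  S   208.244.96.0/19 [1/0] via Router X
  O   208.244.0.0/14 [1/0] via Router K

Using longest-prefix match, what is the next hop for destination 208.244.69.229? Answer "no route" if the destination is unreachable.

Routes whose prefix contains 208.244.69.229:
  208.0.0.0/7 (208.0.0.0 - 209.255.255.255) -> Router L
  208.192.0.0/10 (208.192.0.0 - 208.255.255.255) -> Router C
  208.244.0.0/14 (208.244.0.0 - 208.247.255.255) -> Router K
More-specific entries that do NOT match:
  212.244.69.0/24 (212.244.69.0 - 212.244.69.255) does not contain 208.244.69.229
  208.244.84.0/23 (208.244.84.0 - 208.244.85.255) does not contain 208.244.69.229
  240.244.68.0/23 (240.244.68.0 - 240.244.69.255) does not contain 208.244.69.229
  208.244.0.0/20 (208.244.0.0 - 208.244.15.255) does not contain 208.244.69.229
  208.244.96.0/19 (208.244.96.0 - 208.244.127.255) does not contain 208.244.69.229
  208.252.0.0/16 (208.252.0.0 - 208.252.255.255) does not contain 208.244.69.229
Longest matching prefix is /14 -> next hop Router K.

Router K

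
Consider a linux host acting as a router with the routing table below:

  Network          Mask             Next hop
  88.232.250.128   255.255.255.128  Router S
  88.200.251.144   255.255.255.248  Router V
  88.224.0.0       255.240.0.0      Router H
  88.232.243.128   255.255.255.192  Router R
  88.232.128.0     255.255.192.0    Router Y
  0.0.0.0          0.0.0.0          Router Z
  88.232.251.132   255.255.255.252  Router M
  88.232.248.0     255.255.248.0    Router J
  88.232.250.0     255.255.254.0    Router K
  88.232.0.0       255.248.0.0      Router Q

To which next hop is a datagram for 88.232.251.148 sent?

Router K

Routes whose prefix contains 88.232.251.148:
  0.0.0.0/0 (default, matches everything) -> Router Z
  88.224.0.0/12 (88.224.0.0 - 88.239.255.255) -> Router H
  88.232.0.0/13 (88.232.0.0 - 88.239.255.255) -> Router Q
  88.232.248.0/21 (88.232.248.0 - 88.232.255.255) -> Router J
  88.232.250.0/23 (88.232.250.0 - 88.232.251.255) -> Router K
More-specific entries that do NOT match:
  88.232.251.132/30 (88.232.251.132 - 88.232.251.135) does not contain 88.232.251.148
  88.200.251.144/29 (88.200.251.144 - 88.200.251.151) does not contain 88.232.251.148
  88.232.243.128/26 (88.232.243.128 - 88.232.243.191) does not contain 88.232.251.148
  88.232.250.128/25 (88.232.250.128 - 88.232.250.255) does not contain 88.232.251.148
Longest matching prefix is /23 -> next hop Router K.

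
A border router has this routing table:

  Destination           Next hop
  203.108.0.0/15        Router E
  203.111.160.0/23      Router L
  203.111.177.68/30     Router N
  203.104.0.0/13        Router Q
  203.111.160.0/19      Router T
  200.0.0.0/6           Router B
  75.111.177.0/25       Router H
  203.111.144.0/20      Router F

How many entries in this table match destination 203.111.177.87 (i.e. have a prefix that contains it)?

3

Prefixes containing 203.111.177.87:
  200.0.0.0/6 (200.0.0.0 - 203.255.255.255)
  203.104.0.0/13 (203.104.0.0 - 203.111.255.255)
  203.111.160.0/19 (203.111.160.0 - 203.111.191.255)
Total matching entries: 3.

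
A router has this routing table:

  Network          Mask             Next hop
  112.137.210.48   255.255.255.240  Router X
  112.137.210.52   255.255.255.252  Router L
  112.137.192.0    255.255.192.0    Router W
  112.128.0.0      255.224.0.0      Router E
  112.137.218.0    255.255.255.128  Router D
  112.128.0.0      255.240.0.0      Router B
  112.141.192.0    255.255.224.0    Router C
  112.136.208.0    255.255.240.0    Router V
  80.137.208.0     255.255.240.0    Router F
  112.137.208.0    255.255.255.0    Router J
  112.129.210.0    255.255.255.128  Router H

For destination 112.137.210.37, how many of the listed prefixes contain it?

Prefixes containing 112.137.210.37:
  112.128.0.0/11 (112.128.0.0 - 112.159.255.255)
  112.128.0.0/12 (112.128.0.0 - 112.143.255.255)
  112.137.192.0/18 (112.137.192.0 - 112.137.255.255)
Total matching entries: 3.

3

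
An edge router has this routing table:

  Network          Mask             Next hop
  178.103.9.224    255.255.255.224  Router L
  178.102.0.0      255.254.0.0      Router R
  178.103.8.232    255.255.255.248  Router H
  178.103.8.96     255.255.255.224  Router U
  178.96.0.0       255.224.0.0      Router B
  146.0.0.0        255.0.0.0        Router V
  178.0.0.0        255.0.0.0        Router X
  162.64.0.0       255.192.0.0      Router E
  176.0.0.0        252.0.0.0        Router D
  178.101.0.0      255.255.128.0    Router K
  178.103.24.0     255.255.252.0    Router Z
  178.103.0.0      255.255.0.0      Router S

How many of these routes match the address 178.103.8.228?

Prefixes containing 178.103.8.228:
  176.0.0.0/6 (176.0.0.0 - 179.255.255.255)
  178.0.0.0/8 (178.0.0.0 - 178.255.255.255)
  178.96.0.0/11 (178.96.0.0 - 178.127.255.255)
  178.102.0.0/15 (178.102.0.0 - 178.103.255.255)
  178.103.0.0/16 (178.103.0.0 - 178.103.255.255)
Total matching entries: 5.

5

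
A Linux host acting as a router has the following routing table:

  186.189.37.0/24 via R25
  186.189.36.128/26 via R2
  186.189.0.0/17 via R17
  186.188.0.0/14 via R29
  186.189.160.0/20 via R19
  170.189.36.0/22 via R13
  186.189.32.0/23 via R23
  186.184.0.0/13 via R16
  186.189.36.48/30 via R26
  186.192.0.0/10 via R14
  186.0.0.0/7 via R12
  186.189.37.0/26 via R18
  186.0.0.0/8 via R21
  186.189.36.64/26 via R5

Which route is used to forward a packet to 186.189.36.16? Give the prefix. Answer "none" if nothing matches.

Entries matching 186.189.36.16:
  186.0.0.0/7 (186.0.0.0 - 187.255.255.255)
  186.0.0.0/8 (186.0.0.0 - 186.255.255.255)
  186.184.0.0/13 (186.184.0.0 - 186.191.255.255)
  186.188.0.0/14 (186.188.0.0 - 186.191.255.255)
  186.189.0.0/17 (186.189.0.0 - 186.189.127.255)
Most specific is 186.189.0.0/17.

186.189.0.0/17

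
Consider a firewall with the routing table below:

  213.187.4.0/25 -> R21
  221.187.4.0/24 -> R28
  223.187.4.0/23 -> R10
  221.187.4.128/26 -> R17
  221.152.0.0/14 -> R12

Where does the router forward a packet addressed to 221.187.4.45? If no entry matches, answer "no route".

Routes whose prefix contains 221.187.4.45:
  221.187.4.0/24 (221.187.4.0 - 221.187.4.255) -> R28
More-specific entries that do NOT match:
  221.187.4.128/26 (221.187.4.128 - 221.187.4.191) does not contain 221.187.4.45
  213.187.4.0/25 (213.187.4.0 - 213.187.4.127) does not contain 221.187.4.45
Longest matching prefix is /24 -> next hop R28.

R28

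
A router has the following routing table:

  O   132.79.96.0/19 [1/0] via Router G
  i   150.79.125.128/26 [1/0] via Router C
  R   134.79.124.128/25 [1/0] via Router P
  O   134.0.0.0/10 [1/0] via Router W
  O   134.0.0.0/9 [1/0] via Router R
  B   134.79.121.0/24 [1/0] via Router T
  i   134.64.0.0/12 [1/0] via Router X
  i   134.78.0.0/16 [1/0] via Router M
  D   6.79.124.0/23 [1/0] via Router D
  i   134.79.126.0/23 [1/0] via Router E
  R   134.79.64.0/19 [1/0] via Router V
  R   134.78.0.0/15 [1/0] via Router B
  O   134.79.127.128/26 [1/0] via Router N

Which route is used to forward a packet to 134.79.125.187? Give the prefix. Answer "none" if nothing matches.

134.78.0.0/15

Entries matching 134.79.125.187:
  134.0.0.0/9 (134.0.0.0 - 134.127.255.255)
  134.64.0.0/12 (134.64.0.0 - 134.79.255.255)
  134.78.0.0/15 (134.78.0.0 - 134.79.255.255)
Most specific is 134.78.0.0/15.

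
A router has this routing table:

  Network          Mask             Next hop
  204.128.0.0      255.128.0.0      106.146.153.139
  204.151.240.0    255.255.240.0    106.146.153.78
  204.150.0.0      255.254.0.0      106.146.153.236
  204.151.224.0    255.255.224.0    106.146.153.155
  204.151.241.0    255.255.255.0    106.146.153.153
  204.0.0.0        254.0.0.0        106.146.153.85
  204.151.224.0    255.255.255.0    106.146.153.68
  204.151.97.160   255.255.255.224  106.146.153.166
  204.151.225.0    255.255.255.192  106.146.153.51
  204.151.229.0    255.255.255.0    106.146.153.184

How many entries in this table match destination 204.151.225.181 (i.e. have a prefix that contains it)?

Prefixes containing 204.151.225.181:
  204.0.0.0/7 (204.0.0.0 - 205.255.255.255)
  204.128.0.0/9 (204.128.0.0 - 204.255.255.255)
  204.150.0.0/15 (204.150.0.0 - 204.151.255.255)
  204.151.224.0/19 (204.151.224.0 - 204.151.255.255)
Total matching entries: 4.

4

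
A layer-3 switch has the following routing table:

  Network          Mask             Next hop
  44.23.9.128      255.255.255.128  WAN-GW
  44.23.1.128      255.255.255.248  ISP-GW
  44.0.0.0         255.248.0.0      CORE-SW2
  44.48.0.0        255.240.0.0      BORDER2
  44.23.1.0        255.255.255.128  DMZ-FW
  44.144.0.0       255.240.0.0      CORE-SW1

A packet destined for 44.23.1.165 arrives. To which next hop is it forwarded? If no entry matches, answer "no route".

no route

No entry's prefix contains 44.23.1.165; there is no default route.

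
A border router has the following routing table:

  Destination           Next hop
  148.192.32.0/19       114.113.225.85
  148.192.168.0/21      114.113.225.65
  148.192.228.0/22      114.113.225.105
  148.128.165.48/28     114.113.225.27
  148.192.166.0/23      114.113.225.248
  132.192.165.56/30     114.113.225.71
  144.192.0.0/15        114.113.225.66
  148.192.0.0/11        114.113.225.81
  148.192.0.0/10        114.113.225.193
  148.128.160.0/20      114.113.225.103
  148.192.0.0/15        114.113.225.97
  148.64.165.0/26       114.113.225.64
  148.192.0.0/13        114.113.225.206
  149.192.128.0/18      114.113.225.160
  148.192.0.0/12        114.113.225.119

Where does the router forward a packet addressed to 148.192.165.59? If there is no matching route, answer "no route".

Routes whose prefix contains 148.192.165.59:
  148.192.0.0/10 (148.192.0.0 - 148.255.255.255) -> 114.113.225.193
  148.192.0.0/11 (148.192.0.0 - 148.223.255.255) -> 114.113.225.81
  148.192.0.0/12 (148.192.0.0 - 148.207.255.255) -> 114.113.225.119
  148.192.0.0/13 (148.192.0.0 - 148.199.255.255) -> 114.113.225.206
  148.192.0.0/15 (148.192.0.0 - 148.193.255.255) -> 114.113.225.97
More-specific entries that do NOT match:
  132.192.165.56/30 (132.192.165.56 - 132.192.165.59) does not contain 148.192.165.59
  148.128.165.48/28 (148.128.165.48 - 148.128.165.63) does not contain 148.192.165.59
  148.64.165.0/26 (148.64.165.0 - 148.64.165.63) does not contain 148.192.165.59
  148.192.166.0/23 (148.192.166.0 - 148.192.167.255) does not contain 148.192.165.59
  148.192.228.0/22 (148.192.228.0 - 148.192.231.255) does not contain 148.192.165.59
  148.192.168.0/21 (148.192.168.0 - 148.192.175.255) does not contain 148.192.165.59
  148.128.160.0/20 (148.128.160.0 - 148.128.175.255) does not contain 148.192.165.59
  148.192.32.0/19 (148.192.32.0 - 148.192.63.255) does not contain 148.192.165.59
  149.192.128.0/18 (149.192.128.0 - 149.192.191.255) does not contain 148.192.165.59
Longest matching prefix is /15 -> next hop 114.113.225.97.

114.113.225.97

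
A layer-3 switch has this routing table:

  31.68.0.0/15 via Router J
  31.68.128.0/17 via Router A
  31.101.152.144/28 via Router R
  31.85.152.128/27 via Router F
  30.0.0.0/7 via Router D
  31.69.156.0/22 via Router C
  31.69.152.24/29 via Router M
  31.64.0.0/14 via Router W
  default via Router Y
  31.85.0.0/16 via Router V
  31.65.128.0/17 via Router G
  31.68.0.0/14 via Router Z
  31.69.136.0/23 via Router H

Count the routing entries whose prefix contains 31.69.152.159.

4

Prefixes containing 31.69.152.159:
  0.0.0.0/0 (default, matches everything)
  30.0.0.0/7 (30.0.0.0 - 31.255.255.255)
  31.68.0.0/14 (31.68.0.0 - 31.71.255.255)
  31.68.0.0/15 (31.68.0.0 - 31.69.255.255)
Total matching entries: 4.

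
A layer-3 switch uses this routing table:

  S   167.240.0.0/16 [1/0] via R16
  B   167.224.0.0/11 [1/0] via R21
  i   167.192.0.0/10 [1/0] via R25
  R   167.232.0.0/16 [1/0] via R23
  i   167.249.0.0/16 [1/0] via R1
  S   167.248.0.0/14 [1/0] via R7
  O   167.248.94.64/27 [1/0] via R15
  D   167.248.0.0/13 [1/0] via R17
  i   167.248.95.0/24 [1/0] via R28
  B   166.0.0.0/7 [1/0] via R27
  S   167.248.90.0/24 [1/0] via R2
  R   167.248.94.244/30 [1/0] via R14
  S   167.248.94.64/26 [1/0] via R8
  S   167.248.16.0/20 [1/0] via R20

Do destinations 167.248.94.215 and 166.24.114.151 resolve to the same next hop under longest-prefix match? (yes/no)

no

167.248.94.215: longest match 167.248.0.0/14 -> R7
166.24.114.151: longest match 166.0.0.0/7 -> R27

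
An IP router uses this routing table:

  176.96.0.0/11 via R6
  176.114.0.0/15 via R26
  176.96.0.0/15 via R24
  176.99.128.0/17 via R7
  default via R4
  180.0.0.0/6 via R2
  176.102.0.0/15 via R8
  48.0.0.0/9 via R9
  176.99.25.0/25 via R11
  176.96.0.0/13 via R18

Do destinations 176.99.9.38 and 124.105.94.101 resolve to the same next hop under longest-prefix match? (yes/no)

no

176.99.9.38: longest match 176.96.0.0/13 -> R18
124.105.94.101: longest match 0.0.0.0/0 -> R4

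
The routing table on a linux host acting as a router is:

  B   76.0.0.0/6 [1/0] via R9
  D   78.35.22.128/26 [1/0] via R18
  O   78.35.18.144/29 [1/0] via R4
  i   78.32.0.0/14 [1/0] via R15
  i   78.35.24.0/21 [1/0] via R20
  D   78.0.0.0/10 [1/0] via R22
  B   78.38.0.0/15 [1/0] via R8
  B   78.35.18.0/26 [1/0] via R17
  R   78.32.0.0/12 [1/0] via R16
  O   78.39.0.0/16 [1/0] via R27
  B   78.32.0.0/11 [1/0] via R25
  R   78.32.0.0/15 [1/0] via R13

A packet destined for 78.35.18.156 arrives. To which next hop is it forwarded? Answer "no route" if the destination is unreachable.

Routes whose prefix contains 78.35.18.156:
  76.0.0.0/6 (76.0.0.0 - 79.255.255.255) -> R9
  78.0.0.0/10 (78.0.0.0 - 78.63.255.255) -> R22
  78.32.0.0/11 (78.32.0.0 - 78.63.255.255) -> R25
  78.32.0.0/12 (78.32.0.0 - 78.47.255.255) -> R16
  78.32.0.0/14 (78.32.0.0 - 78.35.255.255) -> R15
More-specific entries that do NOT match:
  78.35.18.144/29 (78.35.18.144 - 78.35.18.151) does not contain 78.35.18.156
  78.35.22.128/26 (78.35.22.128 - 78.35.22.191) does not contain 78.35.18.156
  78.35.18.0/26 (78.35.18.0 - 78.35.18.63) does not contain 78.35.18.156
  78.35.24.0/21 (78.35.24.0 - 78.35.31.255) does not contain 78.35.18.156
  78.39.0.0/16 (78.39.0.0 - 78.39.255.255) does not contain 78.35.18.156
  78.38.0.0/15 (78.38.0.0 - 78.39.255.255) does not contain 78.35.18.156
  78.32.0.0/15 (78.32.0.0 - 78.33.255.255) does not contain 78.35.18.156
Longest matching prefix is /14 -> next hop R15.

R15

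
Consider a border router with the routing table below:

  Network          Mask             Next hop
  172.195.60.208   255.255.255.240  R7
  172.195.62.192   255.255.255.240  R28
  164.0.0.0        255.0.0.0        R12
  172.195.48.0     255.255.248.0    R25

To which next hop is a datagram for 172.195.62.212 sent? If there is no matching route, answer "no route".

no route

No entry's prefix contains 172.195.62.212; there is no default route.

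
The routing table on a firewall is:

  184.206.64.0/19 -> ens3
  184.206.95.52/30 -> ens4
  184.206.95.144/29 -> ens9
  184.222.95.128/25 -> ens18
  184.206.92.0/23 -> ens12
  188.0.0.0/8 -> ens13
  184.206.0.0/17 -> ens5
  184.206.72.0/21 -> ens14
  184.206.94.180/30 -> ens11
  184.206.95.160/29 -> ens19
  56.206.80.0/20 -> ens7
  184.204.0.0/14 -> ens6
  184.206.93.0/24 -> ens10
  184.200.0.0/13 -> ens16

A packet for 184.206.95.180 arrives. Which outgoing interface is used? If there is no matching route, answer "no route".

Routes whose prefix contains 184.206.95.180:
  184.200.0.0/13 (184.200.0.0 - 184.207.255.255) -> ens16
  184.204.0.0/14 (184.204.0.0 - 184.207.255.255) -> ens6
  184.206.0.0/17 (184.206.0.0 - 184.206.127.255) -> ens5
  184.206.64.0/19 (184.206.64.0 - 184.206.95.255) -> ens3
More-specific entries that do NOT match:
  184.206.95.52/30 (184.206.95.52 - 184.206.95.55) does not contain 184.206.95.180
  184.206.94.180/30 (184.206.94.180 - 184.206.94.183) does not contain 184.206.95.180
  184.206.95.144/29 (184.206.95.144 - 184.206.95.151) does not contain 184.206.95.180
  184.206.95.160/29 (184.206.95.160 - 184.206.95.167) does not contain 184.206.95.180
  184.222.95.128/25 (184.222.95.128 - 184.222.95.255) does not contain 184.206.95.180
  184.206.93.0/24 (184.206.93.0 - 184.206.93.255) does not contain 184.206.95.180
  184.206.92.0/23 (184.206.92.0 - 184.206.93.255) does not contain 184.206.95.180
  184.206.72.0/21 (184.206.72.0 - 184.206.79.255) does not contain 184.206.95.180
  56.206.80.0/20 (56.206.80.0 - 56.206.95.255) does not contain 184.206.95.180
Longest matching prefix is /19 -> interface ens3.

ens3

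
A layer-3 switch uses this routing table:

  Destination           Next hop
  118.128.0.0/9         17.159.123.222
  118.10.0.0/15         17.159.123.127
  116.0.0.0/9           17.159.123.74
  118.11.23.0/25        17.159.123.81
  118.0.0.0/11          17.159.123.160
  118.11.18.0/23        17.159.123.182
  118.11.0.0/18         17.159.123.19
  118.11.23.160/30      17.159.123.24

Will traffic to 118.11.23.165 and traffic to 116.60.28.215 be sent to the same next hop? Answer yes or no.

no

118.11.23.165: longest match 118.11.0.0/18 -> 17.159.123.19
116.60.28.215: longest match 116.0.0.0/9 -> 17.159.123.74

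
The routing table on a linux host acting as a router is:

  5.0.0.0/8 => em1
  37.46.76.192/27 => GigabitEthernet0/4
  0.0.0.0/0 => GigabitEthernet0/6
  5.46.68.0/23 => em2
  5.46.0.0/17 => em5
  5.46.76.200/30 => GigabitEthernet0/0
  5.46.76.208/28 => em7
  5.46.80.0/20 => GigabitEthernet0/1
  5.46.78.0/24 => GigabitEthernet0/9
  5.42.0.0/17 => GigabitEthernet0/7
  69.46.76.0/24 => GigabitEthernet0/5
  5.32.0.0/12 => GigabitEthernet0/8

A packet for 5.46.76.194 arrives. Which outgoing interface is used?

em5

Routes whose prefix contains 5.46.76.194:
  0.0.0.0/0 (default, matches everything) -> GigabitEthernet0/6
  5.0.0.0/8 (5.0.0.0 - 5.255.255.255) -> em1
  5.32.0.0/12 (5.32.0.0 - 5.47.255.255) -> GigabitEthernet0/8
  5.46.0.0/17 (5.46.0.0 - 5.46.127.255) -> em5
More-specific entries that do NOT match:
  5.46.76.200/30 (5.46.76.200 - 5.46.76.203) does not contain 5.46.76.194
  5.46.76.208/28 (5.46.76.208 - 5.46.76.223) does not contain 5.46.76.194
  37.46.76.192/27 (37.46.76.192 - 37.46.76.223) does not contain 5.46.76.194
  5.46.78.0/24 (5.46.78.0 - 5.46.78.255) does not contain 5.46.76.194
  69.46.76.0/24 (69.46.76.0 - 69.46.76.255) does not contain 5.46.76.194
  5.46.68.0/23 (5.46.68.0 - 5.46.69.255) does not contain 5.46.76.194
  5.46.80.0/20 (5.46.80.0 - 5.46.95.255) does not contain 5.46.76.194
Longest matching prefix is /17 -> interface em5.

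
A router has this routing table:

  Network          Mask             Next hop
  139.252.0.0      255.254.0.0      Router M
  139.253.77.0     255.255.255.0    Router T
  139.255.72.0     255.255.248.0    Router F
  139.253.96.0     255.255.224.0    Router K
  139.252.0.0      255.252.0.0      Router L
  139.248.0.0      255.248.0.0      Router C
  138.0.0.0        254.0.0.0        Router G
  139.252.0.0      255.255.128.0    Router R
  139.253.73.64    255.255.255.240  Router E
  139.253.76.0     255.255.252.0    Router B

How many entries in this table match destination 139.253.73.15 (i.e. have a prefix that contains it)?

4

Prefixes containing 139.253.73.15:
  138.0.0.0/7 (138.0.0.0 - 139.255.255.255)
  139.248.0.0/13 (139.248.0.0 - 139.255.255.255)
  139.252.0.0/14 (139.252.0.0 - 139.255.255.255)
  139.252.0.0/15 (139.252.0.0 - 139.253.255.255)
Total matching entries: 4.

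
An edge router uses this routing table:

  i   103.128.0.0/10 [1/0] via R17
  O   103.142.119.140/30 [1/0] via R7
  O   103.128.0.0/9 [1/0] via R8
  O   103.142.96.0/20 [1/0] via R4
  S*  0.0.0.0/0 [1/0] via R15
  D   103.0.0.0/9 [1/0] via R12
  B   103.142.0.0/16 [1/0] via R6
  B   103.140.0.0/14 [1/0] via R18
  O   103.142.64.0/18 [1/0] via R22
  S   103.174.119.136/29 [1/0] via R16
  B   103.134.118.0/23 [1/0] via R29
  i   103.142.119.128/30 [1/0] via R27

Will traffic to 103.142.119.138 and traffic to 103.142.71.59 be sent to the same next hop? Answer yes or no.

103.142.119.138: longest match 103.142.64.0/18 -> R22
103.142.71.59: longest match 103.142.64.0/18 -> R22

yes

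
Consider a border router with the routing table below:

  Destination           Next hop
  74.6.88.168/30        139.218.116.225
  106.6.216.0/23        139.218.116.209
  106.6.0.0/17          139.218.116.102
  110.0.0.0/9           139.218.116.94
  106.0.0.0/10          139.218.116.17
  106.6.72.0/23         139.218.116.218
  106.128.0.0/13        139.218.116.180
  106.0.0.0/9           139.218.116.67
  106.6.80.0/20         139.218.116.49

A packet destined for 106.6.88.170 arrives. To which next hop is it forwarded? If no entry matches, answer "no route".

139.218.116.49

Routes whose prefix contains 106.6.88.170:
  106.0.0.0/9 (106.0.0.0 - 106.127.255.255) -> 139.218.116.67
  106.0.0.0/10 (106.0.0.0 - 106.63.255.255) -> 139.218.116.17
  106.6.0.0/17 (106.6.0.0 - 106.6.127.255) -> 139.218.116.102
  106.6.80.0/20 (106.6.80.0 - 106.6.95.255) -> 139.218.116.49
More-specific entries that do NOT match:
  74.6.88.168/30 (74.6.88.168 - 74.6.88.171) does not contain 106.6.88.170
  106.6.216.0/23 (106.6.216.0 - 106.6.217.255) does not contain 106.6.88.170
  106.6.72.0/23 (106.6.72.0 - 106.6.73.255) does not contain 106.6.88.170
Longest matching prefix is /20 -> next hop 139.218.116.49.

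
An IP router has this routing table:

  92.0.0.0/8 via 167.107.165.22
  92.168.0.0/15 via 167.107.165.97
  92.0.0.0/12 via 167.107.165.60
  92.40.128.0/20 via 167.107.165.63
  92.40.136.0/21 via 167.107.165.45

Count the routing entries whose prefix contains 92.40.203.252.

1

Prefixes containing 92.40.203.252:
  92.0.0.0/8 (92.0.0.0 - 92.255.255.255)
Total matching entries: 1.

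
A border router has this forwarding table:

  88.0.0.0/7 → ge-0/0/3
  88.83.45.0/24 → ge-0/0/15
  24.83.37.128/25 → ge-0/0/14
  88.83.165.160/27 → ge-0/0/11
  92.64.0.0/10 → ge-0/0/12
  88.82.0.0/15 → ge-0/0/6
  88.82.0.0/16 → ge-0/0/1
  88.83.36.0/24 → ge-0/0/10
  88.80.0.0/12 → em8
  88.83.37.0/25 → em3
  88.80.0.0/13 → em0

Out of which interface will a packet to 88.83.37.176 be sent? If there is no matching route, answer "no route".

Routes whose prefix contains 88.83.37.176:
  88.0.0.0/7 (88.0.0.0 - 89.255.255.255) -> ge-0/0/3
  88.80.0.0/12 (88.80.0.0 - 88.95.255.255) -> em8
  88.80.0.0/13 (88.80.0.0 - 88.87.255.255) -> em0
  88.82.0.0/15 (88.82.0.0 - 88.83.255.255) -> ge-0/0/6
More-specific entries that do NOT match:
  88.83.165.160/27 (88.83.165.160 - 88.83.165.191) does not contain 88.83.37.176
  24.83.37.128/25 (24.83.37.128 - 24.83.37.255) does not contain 88.83.37.176
  88.83.37.0/25 (88.83.37.0 - 88.83.37.127) does not contain 88.83.37.176
  88.83.45.0/24 (88.83.45.0 - 88.83.45.255) does not contain 88.83.37.176
  88.83.36.0/24 (88.83.36.0 - 88.83.36.255) does not contain 88.83.37.176
  88.82.0.0/16 (88.82.0.0 - 88.82.255.255) does not contain 88.83.37.176
Longest matching prefix is /15 -> interface ge-0/0/6.

ge-0/0/6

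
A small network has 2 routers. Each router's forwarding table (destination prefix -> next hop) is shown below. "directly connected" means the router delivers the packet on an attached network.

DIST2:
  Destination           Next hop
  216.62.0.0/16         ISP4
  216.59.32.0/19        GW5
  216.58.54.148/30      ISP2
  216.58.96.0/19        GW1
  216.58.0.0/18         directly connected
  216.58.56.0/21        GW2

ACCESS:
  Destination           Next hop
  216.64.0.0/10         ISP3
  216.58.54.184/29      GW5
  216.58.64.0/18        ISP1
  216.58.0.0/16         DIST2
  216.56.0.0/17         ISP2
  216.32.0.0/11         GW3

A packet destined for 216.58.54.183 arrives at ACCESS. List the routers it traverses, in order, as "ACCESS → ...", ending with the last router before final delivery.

At ACCESS: longest match for 216.58.54.183 is 216.58.0.0/16 -> DIST2
At DIST2: longest match for 216.58.54.183 is 216.58.0.0/18 -> directly connected

ACCESS → DIST2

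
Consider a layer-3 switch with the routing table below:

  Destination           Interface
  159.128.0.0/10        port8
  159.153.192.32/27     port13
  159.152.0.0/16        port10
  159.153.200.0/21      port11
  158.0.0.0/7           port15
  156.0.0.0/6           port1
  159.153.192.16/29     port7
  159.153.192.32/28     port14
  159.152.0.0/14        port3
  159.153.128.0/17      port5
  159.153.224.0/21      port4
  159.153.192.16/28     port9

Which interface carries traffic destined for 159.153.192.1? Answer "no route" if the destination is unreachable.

port5

Routes whose prefix contains 159.153.192.1:
  156.0.0.0/6 (156.0.0.0 - 159.255.255.255) -> port1
  158.0.0.0/7 (158.0.0.0 - 159.255.255.255) -> port15
  159.128.0.0/10 (159.128.0.0 - 159.191.255.255) -> port8
  159.152.0.0/14 (159.152.0.0 - 159.155.255.255) -> port3
  159.153.128.0/17 (159.153.128.0 - 159.153.255.255) -> port5
More-specific entries that do NOT match:
  159.153.192.16/29 (159.153.192.16 - 159.153.192.23) does not contain 159.153.192.1
  159.153.192.32/28 (159.153.192.32 - 159.153.192.47) does not contain 159.153.192.1
  159.153.192.16/28 (159.153.192.16 - 159.153.192.31) does not contain 159.153.192.1
  159.153.192.32/27 (159.153.192.32 - 159.153.192.63) does not contain 159.153.192.1
  159.153.200.0/21 (159.153.200.0 - 159.153.207.255) does not contain 159.153.192.1
  159.153.224.0/21 (159.153.224.0 - 159.153.231.255) does not contain 159.153.192.1
Longest matching prefix is /17 -> interface port5.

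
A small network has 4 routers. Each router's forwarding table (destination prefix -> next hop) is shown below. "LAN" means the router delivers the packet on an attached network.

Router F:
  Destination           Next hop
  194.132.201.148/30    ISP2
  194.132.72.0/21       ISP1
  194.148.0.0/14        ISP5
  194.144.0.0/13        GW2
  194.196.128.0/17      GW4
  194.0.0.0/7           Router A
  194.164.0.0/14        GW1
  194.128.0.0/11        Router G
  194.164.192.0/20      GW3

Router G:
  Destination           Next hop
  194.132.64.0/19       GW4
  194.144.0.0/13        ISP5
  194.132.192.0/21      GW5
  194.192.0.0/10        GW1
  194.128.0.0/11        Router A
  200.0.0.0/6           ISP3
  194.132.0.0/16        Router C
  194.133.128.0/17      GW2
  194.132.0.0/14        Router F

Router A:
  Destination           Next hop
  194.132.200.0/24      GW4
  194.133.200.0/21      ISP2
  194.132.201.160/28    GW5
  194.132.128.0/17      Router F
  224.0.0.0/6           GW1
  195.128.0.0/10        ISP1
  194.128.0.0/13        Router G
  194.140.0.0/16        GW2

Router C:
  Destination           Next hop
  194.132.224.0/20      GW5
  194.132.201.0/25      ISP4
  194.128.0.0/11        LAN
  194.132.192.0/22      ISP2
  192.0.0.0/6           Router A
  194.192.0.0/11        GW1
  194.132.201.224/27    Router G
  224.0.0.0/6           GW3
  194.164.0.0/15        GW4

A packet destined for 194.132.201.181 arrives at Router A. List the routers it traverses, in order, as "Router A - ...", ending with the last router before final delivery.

At Router A: longest match for 194.132.201.181 is 194.132.128.0/17 -> Router F
At Router F: longest match for 194.132.201.181 is 194.128.0.0/11 -> Router G
At Router G: longest match for 194.132.201.181 is 194.132.0.0/16 -> Router C
At Router C: longest match for 194.132.201.181 is 194.128.0.0/11 -> LAN

Router A - Router F - Router G - Router C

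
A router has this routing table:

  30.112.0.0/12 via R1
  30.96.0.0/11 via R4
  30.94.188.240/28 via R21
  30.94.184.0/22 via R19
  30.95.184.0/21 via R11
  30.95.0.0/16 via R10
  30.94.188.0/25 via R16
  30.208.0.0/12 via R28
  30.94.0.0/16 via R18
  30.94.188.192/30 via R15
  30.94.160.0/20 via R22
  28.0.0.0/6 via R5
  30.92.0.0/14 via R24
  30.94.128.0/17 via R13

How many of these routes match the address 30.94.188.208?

4

Prefixes containing 30.94.188.208:
  28.0.0.0/6 (28.0.0.0 - 31.255.255.255)
  30.92.0.0/14 (30.92.0.0 - 30.95.255.255)
  30.94.0.0/16 (30.94.0.0 - 30.94.255.255)
  30.94.128.0/17 (30.94.128.0 - 30.94.255.255)
Total matching entries: 4.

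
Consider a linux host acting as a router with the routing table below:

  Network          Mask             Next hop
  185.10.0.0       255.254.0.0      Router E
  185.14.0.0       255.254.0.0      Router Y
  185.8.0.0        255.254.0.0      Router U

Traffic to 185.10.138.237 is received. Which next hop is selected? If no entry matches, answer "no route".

Router E

Routes whose prefix contains 185.10.138.237:
  185.10.0.0/15 (185.10.0.0 - 185.11.255.255) -> Router E
Longest matching prefix is /15 -> next hop Router E.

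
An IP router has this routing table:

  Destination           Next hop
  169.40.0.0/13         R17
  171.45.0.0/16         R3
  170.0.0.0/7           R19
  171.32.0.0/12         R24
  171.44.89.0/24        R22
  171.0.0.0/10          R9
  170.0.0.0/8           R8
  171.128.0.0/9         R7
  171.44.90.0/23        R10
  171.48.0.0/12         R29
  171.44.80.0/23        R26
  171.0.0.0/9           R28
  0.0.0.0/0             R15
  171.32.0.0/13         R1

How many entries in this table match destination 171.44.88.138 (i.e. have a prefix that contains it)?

Prefixes containing 171.44.88.138:
  0.0.0.0/0 (default, matches everything)
  170.0.0.0/7 (170.0.0.0 - 171.255.255.255)
  171.0.0.0/9 (171.0.0.0 - 171.127.255.255)
  171.0.0.0/10 (171.0.0.0 - 171.63.255.255)
  171.32.0.0/12 (171.32.0.0 - 171.47.255.255)
Total matching entries: 5.

5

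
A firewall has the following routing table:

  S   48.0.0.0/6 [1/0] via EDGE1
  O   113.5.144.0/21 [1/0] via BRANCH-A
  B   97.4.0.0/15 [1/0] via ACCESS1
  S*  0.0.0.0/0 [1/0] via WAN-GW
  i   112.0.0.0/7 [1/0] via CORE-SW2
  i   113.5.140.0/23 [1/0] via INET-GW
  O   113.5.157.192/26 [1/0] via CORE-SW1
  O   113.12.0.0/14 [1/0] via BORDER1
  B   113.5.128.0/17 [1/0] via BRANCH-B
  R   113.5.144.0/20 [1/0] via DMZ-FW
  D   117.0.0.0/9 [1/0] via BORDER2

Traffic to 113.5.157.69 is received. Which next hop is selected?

Routes whose prefix contains 113.5.157.69:
  0.0.0.0/0 (default, matches everything) -> WAN-GW
  112.0.0.0/7 (112.0.0.0 - 113.255.255.255) -> CORE-SW2
  113.5.128.0/17 (113.5.128.0 - 113.5.255.255) -> BRANCH-B
  113.5.144.0/20 (113.5.144.0 - 113.5.159.255) -> DMZ-FW
More-specific entries that do NOT match:
  113.5.157.192/26 (113.5.157.192 - 113.5.157.255) does not contain 113.5.157.69
  113.5.140.0/23 (113.5.140.0 - 113.5.141.255) does not contain 113.5.157.69
  113.5.144.0/21 (113.5.144.0 - 113.5.151.255) does not contain 113.5.157.69
Longest matching prefix is /20 -> next hop DMZ-FW.

DMZ-FW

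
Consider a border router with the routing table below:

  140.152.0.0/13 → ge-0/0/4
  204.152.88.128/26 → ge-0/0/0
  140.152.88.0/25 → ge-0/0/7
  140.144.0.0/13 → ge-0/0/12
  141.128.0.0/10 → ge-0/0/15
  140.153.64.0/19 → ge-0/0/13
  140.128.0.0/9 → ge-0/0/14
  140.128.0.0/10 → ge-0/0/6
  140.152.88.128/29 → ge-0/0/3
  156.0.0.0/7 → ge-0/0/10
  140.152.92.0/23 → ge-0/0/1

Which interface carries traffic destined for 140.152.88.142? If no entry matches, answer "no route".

ge-0/0/4

Routes whose prefix contains 140.152.88.142:
  140.128.0.0/9 (140.128.0.0 - 140.255.255.255) -> ge-0/0/14
  140.128.0.0/10 (140.128.0.0 - 140.191.255.255) -> ge-0/0/6
  140.152.0.0/13 (140.152.0.0 - 140.159.255.255) -> ge-0/0/4
More-specific entries that do NOT match:
  140.152.88.128/29 (140.152.88.128 - 140.152.88.135) does not contain 140.152.88.142
  204.152.88.128/26 (204.152.88.128 - 204.152.88.191) does not contain 140.152.88.142
  140.152.88.0/25 (140.152.88.0 - 140.152.88.127) does not contain 140.152.88.142
  140.152.92.0/23 (140.152.92.0 - 140.152.93.255) does not contain 140.152.88.142
  140.153.64.0/19 (140.153.64.0 - 140.153.95.255) does not contain 140.152.88.142
Longest matching prefix is /13 -> interface ge-0/0/4.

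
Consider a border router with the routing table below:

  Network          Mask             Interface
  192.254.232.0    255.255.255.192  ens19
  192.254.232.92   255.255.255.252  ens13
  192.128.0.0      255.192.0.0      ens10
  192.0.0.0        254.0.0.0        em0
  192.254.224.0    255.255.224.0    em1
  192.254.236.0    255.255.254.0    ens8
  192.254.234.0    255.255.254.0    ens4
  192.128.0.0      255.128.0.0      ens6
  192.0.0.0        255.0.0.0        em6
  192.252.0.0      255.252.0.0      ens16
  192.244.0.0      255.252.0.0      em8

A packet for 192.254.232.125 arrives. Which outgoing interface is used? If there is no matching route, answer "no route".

em1

Routes whose prefix contains 192.254.232.125:
  192.0.0.0/7 (192.0.0.0 - 193.255.255.255) -> em0
  192.0.0.0/8 (192.0.0.0 - 192.255.255.255) -> em6
  192.128.0.0/9 (192.128.0.0 - 192.255.255.255) -> ens6
  192.252.0.0/14 (192.252.0.0 - 192.255.255.255) -> ens16
  192.254.224.0/19 (192.254.224.0 - 192.254.255.255) -> em1
More-specific entries that do NOT match:
  192.254.232.92/30 (192.254.232.92 - 192.254.232.95) does not contain 192.254.232.125
  192.254.232.0/26 (192.254.232.0 - 192.254.232.63) does not contain 192.254.232.125
  192.254.236.0/23 (192.254.236.0 - 192.254.237.255) does not contain 192.254.232.125
  192.254.234.0/23 (192.254.234.0 - 192.254.235.255) does not contain 192.254.232.125
Longest matching prefix is /19 -> interface em1.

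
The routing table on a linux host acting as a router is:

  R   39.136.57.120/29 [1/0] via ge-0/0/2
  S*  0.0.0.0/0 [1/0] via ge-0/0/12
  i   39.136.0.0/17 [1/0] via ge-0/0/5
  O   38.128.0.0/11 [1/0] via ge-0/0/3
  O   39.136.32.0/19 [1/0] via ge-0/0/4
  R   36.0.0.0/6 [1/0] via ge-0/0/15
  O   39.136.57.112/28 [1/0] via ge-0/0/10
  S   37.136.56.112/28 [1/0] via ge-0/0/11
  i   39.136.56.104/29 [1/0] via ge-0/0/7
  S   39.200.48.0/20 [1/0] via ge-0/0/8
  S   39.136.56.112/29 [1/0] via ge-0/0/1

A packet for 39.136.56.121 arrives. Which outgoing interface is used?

Routes whose prefix contains 39.136.56.121:
  0.0.0.0/0 (default, matches everything) -> ge-0/0/12
  36.0.0.0/6 (36.0.0.0 - 39.255.255.255) -> ge-0/0/15
  39.136.0.0/17 (39.136.0.0 - 39.136.127.255) -> ge-0/0/5
  39.136.32.0/19 (39.136.32.0 - 39.136.63.255) -> ge-0/0/4
More-specific entries that do NOT match:
  39.136.57.120/29 (39.136.57.120 - 39.136.57.127) does not contain 39.136.56.121
  39.136.56.104/29 (39.136.56.104 - 39.136.56.111) does not contain 39.136.56.121
  39.136.56.112/29 (39.136.56.112 - 39.136.56.119) does not contain 39.136.56.121
  39.136.57.112/28 (39.136.57.112 - 39.136.57.127) does not contain 39.136.56.121
  37.136.56.112/28 (37.136.56.112 - 37.136.56.127) does not contain 39.136.56.121
  39.200.48.0/20 (39.200.48.0 - 39.200.63.255) does not contain 39.136.56.121
Longest matching prefix is /19 -> interface ge-0/0/4.

ge-0/0/4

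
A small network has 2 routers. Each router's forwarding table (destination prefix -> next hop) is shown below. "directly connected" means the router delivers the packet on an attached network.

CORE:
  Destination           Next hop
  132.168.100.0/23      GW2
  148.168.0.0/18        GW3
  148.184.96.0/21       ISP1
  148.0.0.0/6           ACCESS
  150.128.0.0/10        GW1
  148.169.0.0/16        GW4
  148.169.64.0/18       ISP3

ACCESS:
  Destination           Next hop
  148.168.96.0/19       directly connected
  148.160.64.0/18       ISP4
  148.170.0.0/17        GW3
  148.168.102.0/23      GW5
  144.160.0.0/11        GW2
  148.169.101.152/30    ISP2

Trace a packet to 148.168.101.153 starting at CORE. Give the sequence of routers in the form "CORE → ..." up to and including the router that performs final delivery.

At CORE: longest match for 148.168.101.153 is 148.0.0.0/6 -> ACCESS
At ACCESS: longest match for 148.168.101.153 is 148.168.96.0/19 -> directly connected

CORE → ACCESS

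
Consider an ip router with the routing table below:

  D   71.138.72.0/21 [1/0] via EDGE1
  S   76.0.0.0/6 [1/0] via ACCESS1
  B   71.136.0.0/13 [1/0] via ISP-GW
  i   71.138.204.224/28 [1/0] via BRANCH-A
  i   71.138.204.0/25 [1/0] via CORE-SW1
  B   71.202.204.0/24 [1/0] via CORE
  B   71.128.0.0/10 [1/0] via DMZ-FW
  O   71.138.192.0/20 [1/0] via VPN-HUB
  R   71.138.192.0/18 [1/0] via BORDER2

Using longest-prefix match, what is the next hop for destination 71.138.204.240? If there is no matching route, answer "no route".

VPN-HUB

Routes whose prefix contains 71.138.204.240:
  71.128.0.0/10 (71.128.0.0 - 71.191.255.255) -> DMZ-FW
  71.136.0.0/13 (71.136.0.0 - 71.143.255.255) -> ISP-GW
  71.138.192.0/18 (71.138.192.0 - 71.138.255.255) -> BORDER2
  71.138.192.0/20 (71.138.192.0 - 71.138.207.255) -> VPN-HUB
More-specific entries that do NOT match:
  71.138.204.224/28 (71.138.204.224 - 71.138.204.239) does not contain 71.138.204.240
  71.138.204.0/25 (71.138.204.0 - 71.138.204.127) does not contain 71.138.204.240
  71.202.204.0/24 (71.202.204.0 - 71.202.204.255) does not contain 71.138.204.240
  71.138.72.0/21 (71.138.72.0 - 71.138.79.255) does not contain 71.138.204.240
Longest matching prefix is /20 -> next hop VPN-HUB.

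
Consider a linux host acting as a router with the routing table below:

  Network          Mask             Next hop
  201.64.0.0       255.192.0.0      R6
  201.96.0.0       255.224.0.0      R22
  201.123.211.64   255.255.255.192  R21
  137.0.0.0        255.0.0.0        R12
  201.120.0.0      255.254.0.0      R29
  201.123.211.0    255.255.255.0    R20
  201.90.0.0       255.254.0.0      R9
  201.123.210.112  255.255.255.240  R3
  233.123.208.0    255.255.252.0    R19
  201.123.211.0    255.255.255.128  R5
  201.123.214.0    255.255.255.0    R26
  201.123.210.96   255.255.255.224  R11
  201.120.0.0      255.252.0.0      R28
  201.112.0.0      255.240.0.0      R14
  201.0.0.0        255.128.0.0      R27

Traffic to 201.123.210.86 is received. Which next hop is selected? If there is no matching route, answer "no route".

Routes whose prefix contains 201.123.210.86:
  201.0.0.0/9 (201.0.0.0 - 201.127.255.255) -> R27
  201.64.0.0/10 (201.64.0.0 - 201.127.255.255) -> R6
  201.96.0.0/11 (201.96.0.0 - 201.127.255.255) -> R22
  201.112.0.0/12 (201.112.0.0 - 201.127.255.255) -> R14
  201.120.0.0/14 (201.120.0.0 - 201.123.255.255) -> R28
More-specific entries that do NOT match:
  201.123.210.112/28 (201.123.210.112 - 201.123.210.127) does not contain 201.123.210.86
  201.123.210.96/27 (201.123.210.96 - 201.123.210.127) does not contain 201.123.210.86
  201.123.211.64/26 (201.123.211.64 - 201.123.211.127) does not contain 201.123.210.86
  201.123.211.0/25 (201.123.211.0 - 201.123.211.127) does not contain 201.123.210.86
  201.123.211.0/24 (201.123.211.0 - 201.123.211.255) does not contain 201.123.210.86
  201.123.214.0/24 (201.123.214.0 - 201.123.214.255) does not contain 201.123.210.86
  233.123.208.0/22 (233.123.208.0 - 233.123.211.255) does not contain 201.123.210.86
  201.120.0.0/15 (201.120.0.0 - 201.121.255.255) does not contain 201.123.210.86
  201.90.0.0/15 (201.90.0.0 - 201.91.255.255) does not contain 201.123.210.86
Longest matching prefix is /14 -> next hop R28.

R28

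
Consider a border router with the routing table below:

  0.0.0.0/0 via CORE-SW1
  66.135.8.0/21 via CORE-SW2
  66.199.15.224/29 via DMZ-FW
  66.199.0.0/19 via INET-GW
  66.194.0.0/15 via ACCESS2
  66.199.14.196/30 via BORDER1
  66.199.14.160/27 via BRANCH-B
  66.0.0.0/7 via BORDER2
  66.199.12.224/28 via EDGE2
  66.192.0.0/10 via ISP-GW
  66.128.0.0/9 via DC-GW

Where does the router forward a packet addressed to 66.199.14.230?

INET-GW

Routes whose prefix contains 66.199.14.230:
  0.0.0.0/0 (default, matches everything) -> CORE-SW1
  66.0.0.0/7 (66.0.0.0 - 67.255.255.255) -> BORDER2
  66.128.0.0/9 (66.128.0.0 - 66.255.255.255) -> DC-GW
  66.192.0.0/10 (66.192.0.0 - 66.255.255.255) -> ISP-GW
  66.199.0.0/19 (66.199.0.0 - 66.199.31.255) -> INET-GW
More-specific entries that do NOT match:
  66.199.14.196/30 (66.199.14.196 - 66.199.14.199) does not contain 66.199.14.230
  66.199.15.224/29 (66.199.15.224 - 66.199.15.231) does not contain 66.199.14.230
  66.199.12.224/28 (66.199.12.224 - 66.199.12.239) does not contain 66.199.14.230
  66.199.14.160/27 (66.199.14.160 - 66.199.14.191) does not contain 66.199.14.230
  66.135.8.0/21 (66.135.8.0 - 66.135.15.255) does not contain 66.199.14.230
Longest matching prefix is /19 -> next hop INET-GW.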